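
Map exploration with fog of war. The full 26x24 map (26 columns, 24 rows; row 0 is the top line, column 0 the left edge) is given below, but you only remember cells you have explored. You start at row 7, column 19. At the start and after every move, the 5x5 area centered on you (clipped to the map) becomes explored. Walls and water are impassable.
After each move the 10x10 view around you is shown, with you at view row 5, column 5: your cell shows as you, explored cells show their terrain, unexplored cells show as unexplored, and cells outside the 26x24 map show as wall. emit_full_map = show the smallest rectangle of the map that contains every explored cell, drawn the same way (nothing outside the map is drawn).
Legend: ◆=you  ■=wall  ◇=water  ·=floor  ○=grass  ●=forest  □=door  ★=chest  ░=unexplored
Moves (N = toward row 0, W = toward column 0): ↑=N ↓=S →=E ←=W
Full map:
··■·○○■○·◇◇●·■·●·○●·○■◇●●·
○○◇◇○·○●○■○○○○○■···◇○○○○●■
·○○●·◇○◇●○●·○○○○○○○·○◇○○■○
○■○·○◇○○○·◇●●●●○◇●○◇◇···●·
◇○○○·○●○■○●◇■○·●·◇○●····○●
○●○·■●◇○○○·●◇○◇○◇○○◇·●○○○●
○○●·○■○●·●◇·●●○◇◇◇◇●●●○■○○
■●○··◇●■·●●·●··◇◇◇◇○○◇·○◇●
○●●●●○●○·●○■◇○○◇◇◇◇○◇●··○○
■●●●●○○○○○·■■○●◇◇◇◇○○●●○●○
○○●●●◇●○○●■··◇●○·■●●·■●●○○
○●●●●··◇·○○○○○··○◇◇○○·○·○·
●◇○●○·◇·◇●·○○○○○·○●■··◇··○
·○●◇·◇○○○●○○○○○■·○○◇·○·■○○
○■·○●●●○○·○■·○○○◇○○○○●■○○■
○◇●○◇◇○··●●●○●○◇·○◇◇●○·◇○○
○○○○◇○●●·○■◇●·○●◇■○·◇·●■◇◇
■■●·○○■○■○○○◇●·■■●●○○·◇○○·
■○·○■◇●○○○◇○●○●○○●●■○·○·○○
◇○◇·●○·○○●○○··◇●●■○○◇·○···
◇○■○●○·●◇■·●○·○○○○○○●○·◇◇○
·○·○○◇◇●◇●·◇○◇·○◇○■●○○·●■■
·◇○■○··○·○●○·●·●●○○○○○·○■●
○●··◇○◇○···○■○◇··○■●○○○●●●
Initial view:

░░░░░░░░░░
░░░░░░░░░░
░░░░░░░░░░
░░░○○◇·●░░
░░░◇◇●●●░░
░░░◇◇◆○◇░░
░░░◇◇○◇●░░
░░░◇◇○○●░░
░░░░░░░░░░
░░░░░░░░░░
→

░░░░░░░░░░
░░░░░░░░░░
░░░░░░░░░░
░░○○◇·●○░░
░░◇◇●●●○░░
░░◇◇○◆◇·░░
░░◇◇○◇●·░░
░░◇◇○○●●░░
░░░░░░░░░░
░░░░░░░░░░

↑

░░░░░░░░░░
░░░░░░░░░░
░░░░░░░░░░
░░░○●···░░
░░○○◇·●○░░
░░◇◇●◆●○░░
░░◇◇○○◇·░░
░░◇◇○◇●·░░
░░◇◇○○●●░░
░░░░░░░░░░

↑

░░░░░░░░░░
░░░░░░░░░░
░░░░░░░░░░
░░░○◇◇··░░
░░░○●···░░
░░○○◇◆●○░░
░░◇◇●●●○░░
░░◇◇○○◇·░░
░░◇◇○◇●·░░
░░◇◇○○●●░░

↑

■■■■■■■■■■
░░░░░░░░░░
░░░░░░░░░░
░░░○·○◇○░░
░░░○◇◇··░░
░░░○●◆··░░
░░○○◇·●○░░
░░◇◇●●●○░░
░░◇◇○○◇·░░
░░◇◇○◇●·░░

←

■■■■■■■■■■
░░░░░░░░░░
░░░░░░░░░░
░░░○○·○◇○░
░░░●○◇◇··░
░░░◇○◆···░
░░░○○◇·●○░
░░░◇◇●●●○░
░░░◇◇○○◇·░
░░░◇◇○◇●·░

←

■■■■■■■■■■
░░░░░░░░░░
░░░░░░░░░░
░░░○○○·○◇○
░░░◇●○◇◇··
░░░·◇◆●···
░░░◇○○◇·●○
░░░◇◇◇●●●○
░░░░◇◇○○◇·
░░░░◇◇○◇●·

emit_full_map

○○○·○◇○
◇●○◇◇··
·◇◆●···
◇○○◇·●○
◇◇◇●●●○
░◇◇○○◇·
░◇◇○◇●·
░◇◇○○●●

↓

░░░░░░░░░░
░░░░░░░░░░
░░░○○○·○◇○
░░░◇●○◇◇··
░░░·◇○●···
░░░◇○◆◇·●○
░░░◇◇◇●●●○
░░░◇◇◇○○◇·
░░░░◇◇○◇●·
░░░░◇◇○○●●

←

░░░░░░░░░░
░░░░░░░░░░
░░░░○○○·○◇
░░░○◇●○◇◇·
░░░●·◇○●··
░░░○◇◆○◇·●
░░░◇◇◇◇●●●
░░░◇◇◇◇○○◇
░░░░░◇◇○◇●
░░░░░◇◇○○●

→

░░░░░░░░░░
░░░░░░░░░░
░░░○○○·○◇○
░░○◇●○◇◇··
░░●·◇○●···
░░○◇○◆◇·●○
░░◇◇◇◇●●●○
░░◇◇◇◇○○◇·
░░░░◇◇○◇●·
░░░░◇◇○○●●

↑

■■■■■■■■■■
░░░░░░░░░░
░░░░░░░░░░
░░░○○○·○◇○
░░○◇●○◇◇··
░░●·◇◆●···
░░○◇○○◇·●○
░░◇◇◇◇●●●○
░░◇◇◇◇○○◇·
░░░░◇◇○◇●·

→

■■■■■■■■■■
░░░░░░░░░░
░░░░░░░░░░
░░○○○·○◇○░
░○◇●○◇◇··░
░●·◇○◆···░
░○◇○○◇·●○░
░◇◇◇◇●●●○░
░◇◇◇◇○○◇·░
░░░◇◇○◇●·░

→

■■■■■■■■■■
░░░░░░░░░░
░░░░░░░░░░
░○○○·○◇○░░
○◇●○◇◇··░░
●·◇○●◆··░░
○◇○○◇·●○░░
◇◇◇◇●●●○░░
◇◇◇◇○○◇·░░
░░◇◇○◇●·░░

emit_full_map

░○○○·○◇○
○◇●○◇◇··
●·◇○●◆··
○◇○○◇·●○
◇◇◇◇●●●○
◇◇◇◇○○◇·
░░◇◇○◇●·
░░◇◇○○●●

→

■■■■■■■■■■
░░░░░░░░░░
░░░░░░░░░░
○○○·○◇○○░░
◇●○◇◇···░░
·◇○●·◆··░░
◇○○◇·●○○░░
◇◇◇●●●○■░░
◇◇◇○○◇·░░░
░◇◇○◇●·░░░

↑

■■■■■■■■■■
■■■■■■■■■■
░░░░░░░░░░
░░░◇○○○○░░
○○○·○◇○○░░
◇●○◇◇◆··░░
·◇○●····░░
◇○○◇·●○○░░
◇◇◇●●●○■░░
◇◇◇○○◇·░░░

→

■■■■■■■■■■
■■■■■■■■■■
░░░░░░░░░■
░░◇○○○○●░■
○○·○◇○○■░■
●○◇◇·◆·●░■
◇○●····○░■
○○◇·●○○○░■
◇◇●●●○■░░■
◇◇○○◇·░░░■

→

■■■■■■■■■■
■■■■■■■■■■
░░░░░░░░■■
░◇○○○○●■■■
○·○◇○○■○■■
○◇◇··◆●·■■
○●····○●■■
○◇·●○○○●■■
◇●●●○■░░■■
◇○○◇·░░░■■

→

■■■■■■■■■■
■■■■■■■■■■
░░░░░░░■■■
◇○○○○●■■■■
·○◇○○■○■■■
◇◇···◆·■■■
●····○●■■■
◇·●○○○●■■■
●●●○■░░■■■
○○◇·░░░■■■

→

■■■■■■■■■■
■■■■■■■■■■
░░░░░░■■■■
○○○○●■■■■■
○◇○○■○■■■■
◇···●◆■■■■
····○●■■■■
·●○○○●■■■■
●●○■░░■■■■
○◇·░░░■■■■

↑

■■■■■■■■■■
■■■■■■■■■■
■■■■■■■■■■
░░░●●·■■■■
○○○○●■■■■■
○◇○○■◆■■■■
◇···●·■■■■
····○●■■■■
·●○○○●■■■■
●●○■░░■■■■

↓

■■■■■■■■■■
■■■■■■■■■■
░░░●●·■■■■
○○○○●■■■■■
○◇○○■○■■■■
◇···●◆■■■■
····○●■■■■
·●○○○●■■■■
●●○■░░■■■■
○◇·░░░■■■■

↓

■■■■■■■■■■
░░░●●·■■■■
○○○○●■■■■■
○◇○○■○■■■■
◇···●·■■■■
····○◆■■■■
·●○○○●■■■■
●●○■○○■■■■
○◇·░░░■■■■
◇●·░░░■■■■

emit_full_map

░░░░░░░░●●·
░░░░◇○○○○●■
░○○○·○◇○○■○
○◇●○◇◇···●·
●·◇○●····○◆
○◇○○◇·●○○○●
◇◇◇◇●●●○■○○
◇◇◇◇○○◇·░░░
░░◇◇○◇●·░░░
░░◇◇○○●●░░░

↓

░░░●●·■■■■
○○○○●■■■■■
○◇○○■○■■■■
◇···●·■■■■
····○●■■■■
·●○○○◆■■■■
●●○■○○■■■■
○◇·○◇●■■■■
◇●·░░░■■■■
○●●░░░■■■■

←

░░░░●●·■■■
◇○○○○●■■■■
·○◇○○■○■■■
◇◇···●·■■■
●····○●■■■
◇·●○○◆●■■■
●●●○■○○■■■
○○◇·○◇●■■■
○◇●·░░░■■■
○○●●░░░■■■

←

░░░░░●●·■■
░◇○○○○●■■■
○·○◇○○■○■■
○◇◇···●·■■
○●····○●■■
○◇·●○◆○●■■
◇●●●○■○○■■
◇○○◇·○◇●■■
◇○◇●·░░░■■
◇○○●●░░░■■

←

░░░░░░●●·■
░░◇○○○○●■■
○○·○◇○○■○■
●○◇◇···●·■
◇○●····○●■
○○◇·●◆○○●■
◇◇●●●○■○○■
◇◇○○◇·○◇●■
◇◇○◇●·░░░■
◇◇○○●●░░░■

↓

░░◇○○○○●■■
○○·○◇○○■○■
●○◇◇···●·■
◇○●····○●■
○○◇·●○○○●■
◇◇●●●◆■○○■
◇◇○○◇·○◇●■
◇◇○◇●··○░■
◇◇○○●●░░░■
░░░░░░░░░■

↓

○○·○◇○○■○■
●○◇◇···●·■
◇○●····○●■
○○◇·●○○○●■
◇◇●●●○■○○■
◇◇○○◇◆○◇●■
◇◇○◇●··○░■
◇◇○○●●○●░■
░░░░░░░░░■
░░░░░░░░░■

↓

●○◇◇···●·■
◇○●····○●■
○○◇·●○○○●■
◇◇●●●○■○○■
◇◇○○◇·○◇●■
◇◇○◇●◆·○░■
◇◇○○●●○●░■
░░░·■●●○░■
░░░░░░░░░■
░░░░░░░░░■

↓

◇○●····○●■
○○◇·●○○○●■
◇◇●●●○■○○■
◇◇○○◇·○◇●■
◇◇○◇●··○░■
◇◇○○●◆○●░■
░░░·■●●○░■
░░░○·○·○░■
░░░░░░░░░■
░░░░░░░░░■

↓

○○◇·●○○○●■
◇◇●●●○■○○■
◇◇○○◇·○◇●■
◇◇○◇●··○░■
◇◇○○●●○●░■
░░░·■◆●○░■
░░░○·○·○░■
░░░··◇··░■
░░░░░░░░░■
░░░░░░░░░■

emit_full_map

░░░░░░░░●●·
░░░░◇○○○○●■
░○○○·○◇○○■○
○◇●○◇◇···●·
●·◇○●····○●
○◇○○◇·●○○○●
◇◇◇◇●●●○■○○
◇◇◇◇○○◇·○◇●
░░◇◇○◇●··○░
░░◇◇○○●●○●░
░░░░░·■◆●○░
░░░░░○·○·○░
░░░░░··◇··░

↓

◇◇●●●○■○○■
◇◇○○◇·○◇●■
◇◇○◇●··○░■
◇◇○○●●○●░■
░░░·■●●○░■
░░░○·◆·○░■
░░░··◇··░■
░░░·○·■○░■
░░░░░░░░░■
░░░░░░░░░■

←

◇◇◇●●●○■○○
◇◇◇○○◇·○◇●
░◇◇○◇●··○░
░◇◇○○●●○●░
░░░●·■●●○░
░░░○○◆○·○░
░░░■··◇··░
░░░◇·○·■○░
░░░░░░░░░░
░░░░░░░░░░

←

◇◇◇◇●●●○■○
◇◇◇◇○○◇·○◇
░░◇◇○◇●··○
░░◇◇○○●●○●
░░░●●·■●●○
░░░◇○◆·○·○
░░░●■··◇··
░░░○◇·○·■○
░░░░░░░░░░
░░░░░░░░░░

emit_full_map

░░░░░░░░●●·
░░░░◇○○○○●■
░○○○·○◇○○■○
○◇●○◇◇···●·
●·◇○●····○●
○◇○○◇·●○○○●
◇◇◇◇●●●○■○○
◇◇◇◇○○◇·○◇●
░░◇◇○◇●··○░
░░◇◇○○●●○●░
░░░●●·■●●○░
░░░◇○◆·○·○░
░░░●■··◇··░
░░░○◇·○·■○░


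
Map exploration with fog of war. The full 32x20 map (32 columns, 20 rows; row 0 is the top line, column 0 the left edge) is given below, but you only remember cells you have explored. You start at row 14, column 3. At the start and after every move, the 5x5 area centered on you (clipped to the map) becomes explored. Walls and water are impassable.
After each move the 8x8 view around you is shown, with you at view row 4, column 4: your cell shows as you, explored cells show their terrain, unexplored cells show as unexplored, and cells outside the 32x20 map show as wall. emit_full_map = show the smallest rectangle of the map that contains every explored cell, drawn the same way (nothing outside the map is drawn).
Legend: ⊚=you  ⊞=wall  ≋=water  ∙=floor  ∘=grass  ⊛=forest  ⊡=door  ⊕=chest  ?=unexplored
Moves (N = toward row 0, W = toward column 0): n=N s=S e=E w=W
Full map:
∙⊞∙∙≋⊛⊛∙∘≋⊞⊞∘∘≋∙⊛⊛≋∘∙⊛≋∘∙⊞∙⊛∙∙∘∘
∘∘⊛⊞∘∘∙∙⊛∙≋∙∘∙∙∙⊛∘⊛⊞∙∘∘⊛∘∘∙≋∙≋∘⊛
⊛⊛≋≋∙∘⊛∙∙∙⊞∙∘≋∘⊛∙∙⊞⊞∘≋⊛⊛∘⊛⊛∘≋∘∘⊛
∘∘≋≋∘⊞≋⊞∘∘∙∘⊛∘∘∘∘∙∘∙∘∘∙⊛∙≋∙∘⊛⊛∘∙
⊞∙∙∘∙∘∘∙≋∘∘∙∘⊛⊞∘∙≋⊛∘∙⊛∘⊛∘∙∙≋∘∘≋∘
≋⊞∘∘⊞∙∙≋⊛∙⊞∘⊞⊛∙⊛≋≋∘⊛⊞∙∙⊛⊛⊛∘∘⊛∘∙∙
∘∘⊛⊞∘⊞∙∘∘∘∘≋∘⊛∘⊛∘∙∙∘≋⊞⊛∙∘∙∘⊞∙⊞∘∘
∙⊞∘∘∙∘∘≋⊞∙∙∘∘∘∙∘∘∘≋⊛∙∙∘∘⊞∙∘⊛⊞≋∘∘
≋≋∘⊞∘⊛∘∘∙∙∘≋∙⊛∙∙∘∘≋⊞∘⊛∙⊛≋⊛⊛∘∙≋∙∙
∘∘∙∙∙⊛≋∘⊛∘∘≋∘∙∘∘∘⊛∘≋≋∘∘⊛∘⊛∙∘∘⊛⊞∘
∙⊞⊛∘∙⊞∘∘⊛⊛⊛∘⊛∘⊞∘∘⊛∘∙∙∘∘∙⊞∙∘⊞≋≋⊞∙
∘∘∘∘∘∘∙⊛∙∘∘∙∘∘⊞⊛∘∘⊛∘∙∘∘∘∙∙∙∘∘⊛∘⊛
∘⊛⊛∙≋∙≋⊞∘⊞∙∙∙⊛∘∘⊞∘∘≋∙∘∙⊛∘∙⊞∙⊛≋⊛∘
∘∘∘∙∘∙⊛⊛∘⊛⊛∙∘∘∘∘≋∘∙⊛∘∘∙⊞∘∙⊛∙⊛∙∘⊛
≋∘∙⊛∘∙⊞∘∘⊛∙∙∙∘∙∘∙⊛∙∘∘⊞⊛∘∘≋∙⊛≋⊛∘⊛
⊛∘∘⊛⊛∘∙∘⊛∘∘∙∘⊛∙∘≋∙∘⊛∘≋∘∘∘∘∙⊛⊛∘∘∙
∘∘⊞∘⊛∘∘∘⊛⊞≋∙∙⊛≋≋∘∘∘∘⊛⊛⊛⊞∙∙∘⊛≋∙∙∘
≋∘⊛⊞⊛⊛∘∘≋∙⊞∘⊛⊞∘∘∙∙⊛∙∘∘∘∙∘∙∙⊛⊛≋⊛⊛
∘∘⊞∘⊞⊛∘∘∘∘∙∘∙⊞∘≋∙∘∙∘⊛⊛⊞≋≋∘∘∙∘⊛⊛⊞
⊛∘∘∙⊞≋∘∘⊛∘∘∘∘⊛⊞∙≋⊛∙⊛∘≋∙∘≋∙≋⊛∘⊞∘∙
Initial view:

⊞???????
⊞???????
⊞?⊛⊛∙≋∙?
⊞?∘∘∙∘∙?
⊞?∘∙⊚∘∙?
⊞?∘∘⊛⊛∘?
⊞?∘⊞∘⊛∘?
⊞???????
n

⊞???????
⊞???????
⊞?∘∘∘∘∘?
⊞?⊛⊛∙≋∙?
⊞?∘∘⊚∘∙?
⊞?∘∙⊛∘∙?
⊞?∘∘⊛⊛∘?
⊞?∘⊞∘⊛∘?

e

????????
????????
?∘∘∘∘∘∙?
?⊛⊛∙≋∙≋?
?∘∘∙⊚∙⊛?
?∘∙⊛∘∙⊞?
?∘∘⊛⊛∘∙?
?∘⊞∘⊛∘??

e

????????
????????
∘∘∘∘∘∙⊛?
⊛⊛∙≋∙≋⊞?
∘∘∙∘⊚⊛⊛?
∘∙⊛∘∙⊞∘?
∘∘⊛⊛∘∙∘?
∘⊞∘⊛∘???

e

????????
????????
∘∘∘∘∙⊛∙?
⊛∙≋∙≋⊞∘?
∘∙∘∙⊚⊛∘?
∙⊛∘∙⊞∘∘?
∘⊛⊛∘∙∘⊛?
⊞∘⊛∘????

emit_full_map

∘∘∘∘∘∙⊛∙
⊛⊛∙≋∙≋⊞∘
∘∘∙∘∙⊚⊛∘
∘∙⊛∘∙⊞∘∘
∘∘⊛⊛∘∙∘⊛
∘⊞∘⊛∘???

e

????????
????????
∘∘∘∙⊛∙∘?
∙≋∙≋⊞∘⊞?
∙∘∙⊛⊚∘⊛?
⊛∘∙⊞∘∘⊛?
⊛⊛∘∙∘⊛∘?
∘⊛∘?????

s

????????
∘∘∘∙⊛∙∘?
∙≋∙≋⊞∘⊞?
∙∘∙⊛⊛∘⊛?
⊛∘∙⊞⊚∘⊛?
⊛⊛∘∙∘⊛∘?
∘⊛∘∘∘⊛⊞?
????????

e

????????
∘∘∙⊛∙∘??
≋∙≋⊞∘⊞∙?
∘∙⊛⊛∘⊛⊛?
∘∙⊞∘⊚⊛∙?
⊛∘∙∘⊛∘∘?
⊛∘∘∘⊛⊞≋?
????????

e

????????
∘∙⊛∙∘???
∙≋⊞∘⊞∙∙?
∙⊛⊛∘⊛⊛∙?
∙⊞∘∘⊚∙∙?
∘∙∘⊛∘∘∙?
∘∘∘⊛⊞≋∙?
????????

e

????????
∙⊛∙∘????
≋⊞∘⊞∙∙∙?
⊛⊛∘⊛⊛∙∘?
⊞∘∘⊛⊚∙∙?
∙∘⊛∘∘∙∘?
∘∘⊛⊞≋∙∙?
????????

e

????????
⊛∙∘?????
⊞∘⊞∙∙∙⊛?
⊛∘⊛⊛∙∘∘?
∘∘⊛∙⊚∙∘?
∘⊛∘∘∙∘⊛?
∘⊛⊞≋∙∙⊛?
????????

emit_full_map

∘∘∘∘∘∙⊛∙∘????
⊛⊛∙≋∙≋⊞∘⊞∙∙∙⊛
∘∘∙∘∙⊛⊛∘⊛⊛∙∘∘
∘∙⊛∘∙⊞∘∘⊛∙⊚∙∘
∘∘⊛⊛∘∙∘⊛∘∘∙∘⊛
∘⊞∘⊛∘∘∘⊛⊞≋∙∙⊛

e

????????
∙∘??????
∘⊞∙∙∙⊛∘?
∘⊛⊛∙∘∘∘?
∘⊛∙∙⊚∘∙?
⊛∘∘∙∘⊛∙?
⊛⊞≋∙∙⊛≋?
????????

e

????????
∘???????
⊞∙∙∙⊛∘∘?
⊛⊛∙∘∘∘∘?
⊛∙∙∙⊚∙∘?
∘∘∙∘⊛∙∘?
⊞≋∙∙⊛≋≋?
????????

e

????????
????????
∙∙∙⊛∘∘⊞?
⊛∙∘∘∘∘≋?
∙∙∙∘⊚∘∙?
∘∙∘⊛∙∘≋?
≋∙∙⊛≋≋∘?
????????

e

????????
????????
∙∙⊛∘∘⊞∘?
∙∘∘∘∘≋∘?
∙∙∘∙⊚∙⊛?
∙∘⊛∙∘≋∙?
∙∙⊛≋≋∘∘?
????????

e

????????
????????
∙⊛∘∘⊞∘∘?
∘∘∘∘≋∘∙?
∙∘∙∘⊚⊛∙?
∘⊛∙∘≋∙∘?
∙⊛≋≋∘∘∘?
????????

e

????????
????????
⊛∘∘⊞∘∘≋?
∘∘∘≋∘∙⊛?
∘∙∘∙⊚∙∘?
⊛∙∘≋∙∘⊛?
⊛≋≋∘∘∘∘?
????????

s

????????
⊛∘∘⊞∘∘≋?
∘∘∘≋∘∙⊛?
∘∙∘∙⊛∙∘?
⊛∙∘≋⊚∘⊛?
⊛≋≋∘∘∘∘?
??∘∙∙⊛∙?
????????

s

⊛∘∘⊞∘∘≋?
∘∘∘≋∘∙⊛?
∘∙∘∙⊛∙∘?
⊛∙∘≋∙∘⊛?
⊛≋≋∘⊚∘∘?
??∘∙∙⊛∙?
??≋∙∘∙∘?
????????

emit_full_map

∘∘∘∘∘∙⊛∙∘??????????
⊛⊛∙≋∙≋⊞∘⊞∙∙∙⊛∘∘⊞∘∘≋
∘∘∙∘∙⊛⊛∘⊛⊛∙∘∘∘∘≋∘∙⊛
∘∙⊛∘∙⊞∘∘⊛∙∙∙∘∙∘∙⊛∙∘
∘∘⊛⊛∘∙∘⊛∘∘∙∘⊛∙∘≋∙∘⊛
∘⊞∘⊛∘∘∘⊛⊞≋∙∙⊛≋≋∘⊚∘∘
??????????????∘∙∙⊛∙
??????????????≋∙∘∙∘

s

∘∘∘≋∘∙⊛?
∘∙∘∙⊛∙∘?
⊛∙∘≋∙∘⊛?
⊛≋≋∘∘∘∘?
??∘∙⊚⊛∙?
??≋∙∘∙∘?
??∙≋⊛∙⊛?
⊞⊞⊞⊞⊞⊞⊞⊞

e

∘∘≋∘∙⊛??
∙∘∙⊛∙∘??
∙∘≋∙∘⊛∘?
≋≋∘∘∘∘⊛?
?∘∙∙⊚∙∘?
?≋∙∘∙∘⊛?
?∙≋⊛∙⊛∘?
⊞⊞⊞⊞⊞⊞⊞⊞

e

∘≋∘∙⊛???
∘∙⊛∙∘???
∘≋∙∘⊛∘≋?
≋∘∘∘∘⊛⊛?
∘∙∙⊛⊚∘∘?
≋∙∘∙∘⊛⊛?
∙≋⊛∙⊛∘≋?
⊞⊞⊞⊞⊞⊞⊞⊞

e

≋∘∙⊛????
∙⊛∙∘????
≋∙∘⊛∘≋∘?
∘∘∘∘⊛⊛⊛?
∙∙⊛∙⊚∘∘?
∙∘∙∘⊛⊛⊞?
≋⊛∙⊛∘≋∙?
⊞⊞⊞⊞⊞⊞⊞⊞

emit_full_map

∘∘∘∘∘∙⊛∙∘?????????????
⊛⊛∙≋∙≋⊞∘⊞∙∙∙⊛∘∘⊞∘∘≋???
∘∘∙∘∙⊛⊛∘⊛⊛∙∘∘∘∘≋∘∙⊛???
∘∙⊛∘∙⊞∘∘⊛∙∙∙∘∙∘∙⊛∙∘???
∘∘⊛⊛∘∙∘⊛∘∘∙∘⊛∙∘≋∙∘⊛∘≋∘
∘⊞∘⊛∘∘∘⊛⊞≋∙∙⊛≋≋∘∘∘∘⊛⊛⊛
??????????????∘∙∙⊛∙⊚∘∘
??????????????≋∙∘∙∘⊛⊛⊞
??????????????∙≋⊛∙⊛∘≋∙

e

∘∙⊛?????
⊛∙∘?????
∙∘⊛∘≋∘∘?
∘∘∘⊛⊛⊛⊞?
∙⊛∙∘⊚∘∙?
∘∙∘⊛⊛⊞≋?
⊛∙⊛∘≋∙∘?
⊞⊞⊞⊞⊞⊞⊞⊞

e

∙⊛??????
∙∘??????
∘⊛∘≋∘∘∘?
∘∘⊛⊛⊛⊞∙?
⊛∙∘∘⊚∙∘?
∙∘⊛⊛⊞≋≋?
∙⊛∘≋∙∘≋?
⊞⊞⊞⊞⊞⊞⊞⊞

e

⊛???????
∘???????
⊛∘≋∘∘∘∘?
∘⊛⊛⊛⊞∙∙?
∙∘∘∘⊚∘∙?
∘⊛⊛⊞≋≋∘?
⊛∘≋∙∘≋∙?
⊞⊞⊞⊞⊞⊞⊞⊞

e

????????
????????
∘≋∘∘∘∘∙?
⊛⊛⊛⊞∙∙∘?
∘∘∘∙⊚∙∙?
⊛⊛⊞≋≋∘∘?
∘≋∙∘≋∙≋?
⊞⊞⊞⊞⊞⊞⊞⊞

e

????????
????????
≋∘∘∘∘∙⊛?
⊛⊛⊞∙∙∘⊛?
∘∘∙∘⊚∙⊛?
⊛⊞≋≋∘∘∙?
≋∙∘≋∙≋⊛?
⊞⊞⊞⊞⊞⊞⊞⊞

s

????????
≋∘∘∘∘∙⊛?
⊛⊛⊞∙∙∘⊛?
∘∘∙∘∙∙⊛?
⊛⊞≋≋⊚∘∙?
≋∙∘≋∙≋⊛?
⊞⊞⊞⊞⊞⊞⊞⊞
⊞⊞⊞⊞⊞⊞⊞⊞

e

????????
∘∘∘∘∙⊛??
⊛⊞∙∙∘⊛≋?
∘∙∘∙∙⊛⊛?
⊞≋≋∘⊚∙∘?
∙∘≋∙≋⊛∘?
⊞⊞⊞⊞⊞⊞⊞⊞
⊞⊞⊞⊞⊞⊞⊞⊞

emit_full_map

∘∘∘∘∘∙⊛∙∘???????????????????
⊛⊛∙≋∙≋⊞∘⊞∙∙∙⊛∘∘⊞∘∘≋?????????
∘∘∙∘∙⊛⊛∘⊛⊛∙∘∘∘∘≋∘∙⊛?????????
∘∙⊛∘∙⊞∘∘⊛∙∙∙∘∙∘∙⊛∙∘?????????
∘∘⊛⊛∘∙∘⊛∘∘∙∘⊛∙∘≋∙∘⊛∘≋∘∘∘∘∙⊛?
∘⊞∘⊛∘∘∘⊛⊞≋∙∙⊛≋≋∘∘∘∘⊛⊛⊛⊞∙∙∘⊛≋
??????????????∘∙∙⊛∙∘∘∘∙∘∙∙⊛⊛
??????????????≋∙∘∙∘⊛⊛⊞≋≋∘⊚∙∘
??????????????∙≋⊛∙⊛∘≋∙∘≋∙≋⊛∘


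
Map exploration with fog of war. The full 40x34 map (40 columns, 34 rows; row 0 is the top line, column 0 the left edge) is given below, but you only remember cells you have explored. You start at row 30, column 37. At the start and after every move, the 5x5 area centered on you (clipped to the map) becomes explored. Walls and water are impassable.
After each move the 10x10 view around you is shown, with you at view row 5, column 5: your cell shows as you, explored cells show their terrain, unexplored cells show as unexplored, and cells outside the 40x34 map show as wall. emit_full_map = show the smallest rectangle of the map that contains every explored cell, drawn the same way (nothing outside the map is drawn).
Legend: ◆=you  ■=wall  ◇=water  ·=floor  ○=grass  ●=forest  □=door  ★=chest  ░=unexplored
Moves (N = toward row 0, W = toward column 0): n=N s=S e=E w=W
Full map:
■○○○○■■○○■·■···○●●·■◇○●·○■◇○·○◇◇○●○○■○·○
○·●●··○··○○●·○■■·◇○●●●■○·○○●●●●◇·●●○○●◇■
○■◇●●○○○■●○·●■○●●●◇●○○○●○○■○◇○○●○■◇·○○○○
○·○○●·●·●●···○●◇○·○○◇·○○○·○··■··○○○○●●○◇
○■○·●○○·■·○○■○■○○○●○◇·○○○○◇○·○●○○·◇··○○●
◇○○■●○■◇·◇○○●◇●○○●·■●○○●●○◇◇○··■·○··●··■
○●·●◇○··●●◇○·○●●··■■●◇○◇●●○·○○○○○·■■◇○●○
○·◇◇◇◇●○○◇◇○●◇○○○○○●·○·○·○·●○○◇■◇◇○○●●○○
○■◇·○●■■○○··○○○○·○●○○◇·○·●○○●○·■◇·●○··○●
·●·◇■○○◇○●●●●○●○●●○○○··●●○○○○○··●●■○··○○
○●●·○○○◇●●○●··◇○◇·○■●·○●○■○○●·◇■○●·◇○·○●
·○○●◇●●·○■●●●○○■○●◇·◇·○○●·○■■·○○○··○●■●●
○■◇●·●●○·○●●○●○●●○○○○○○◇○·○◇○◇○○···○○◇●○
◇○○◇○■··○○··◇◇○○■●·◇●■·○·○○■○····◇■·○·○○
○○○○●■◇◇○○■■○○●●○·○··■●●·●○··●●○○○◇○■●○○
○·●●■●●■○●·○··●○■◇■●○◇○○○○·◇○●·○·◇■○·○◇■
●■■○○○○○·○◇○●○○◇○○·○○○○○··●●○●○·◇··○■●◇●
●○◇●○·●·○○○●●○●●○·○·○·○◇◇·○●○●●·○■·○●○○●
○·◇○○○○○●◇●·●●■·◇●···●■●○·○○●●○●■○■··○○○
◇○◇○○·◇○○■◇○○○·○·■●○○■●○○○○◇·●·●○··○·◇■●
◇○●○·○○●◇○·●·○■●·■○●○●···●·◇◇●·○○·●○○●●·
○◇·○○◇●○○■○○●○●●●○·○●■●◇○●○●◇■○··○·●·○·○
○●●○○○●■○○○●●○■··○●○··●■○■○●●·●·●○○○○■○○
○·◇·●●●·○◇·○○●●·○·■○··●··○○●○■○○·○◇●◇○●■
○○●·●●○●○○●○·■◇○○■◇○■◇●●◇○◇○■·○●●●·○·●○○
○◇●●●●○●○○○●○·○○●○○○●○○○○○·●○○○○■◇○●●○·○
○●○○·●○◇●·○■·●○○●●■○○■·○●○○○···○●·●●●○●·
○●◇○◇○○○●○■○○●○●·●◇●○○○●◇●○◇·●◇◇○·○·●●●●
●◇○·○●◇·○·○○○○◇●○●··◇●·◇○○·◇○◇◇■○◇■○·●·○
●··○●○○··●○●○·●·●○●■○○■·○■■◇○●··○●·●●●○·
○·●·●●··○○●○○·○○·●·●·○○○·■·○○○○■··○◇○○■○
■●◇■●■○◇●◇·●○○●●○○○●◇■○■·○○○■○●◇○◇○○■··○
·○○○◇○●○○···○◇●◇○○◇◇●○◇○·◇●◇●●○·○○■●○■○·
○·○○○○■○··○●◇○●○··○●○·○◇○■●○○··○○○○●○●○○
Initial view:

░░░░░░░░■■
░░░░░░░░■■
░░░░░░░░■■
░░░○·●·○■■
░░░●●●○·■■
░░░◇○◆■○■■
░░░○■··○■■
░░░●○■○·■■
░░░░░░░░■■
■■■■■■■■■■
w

░░░░░░░░░■
░░░░░░░░░■
░░░░░░░░░■
░░░■○·●·○■
░░░·●●●○·■
░░░○◇◆○■○■
░░░○○■··○■
░░░■●○■○·■
░░░░░░░░░■
■■■■■■■■■■

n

░░░░░░░░░■
░░░░░░░░░■
░░░░░░░░░■
░░░○·●●●░■
░░░■○·●·○■
░░░·●◆●○·■
░░░○◇○○■○■
░░░○○■··○■
░░░■●○■○·■
░░░░░░░░░■

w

░░░░░░░░░░
░░░░░░░░░░
░░░░░░░░░░
░░░·○·●●●░
░░░◇■○·●·○
░░░●·◆●●○·
░░░·○◇○○■○
░░░◇○○■··○
░░░░■●○■○·
░░░░░░░░░░

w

░░░░░░░░░░
░░░░░░░░░░
░░░░░░░░░░
░░░○·○·●●●
░░░○◇■○·●·
░░░○●◆●●●○
░░░··○◇○○■
░░░○◇○○■··
░░░░░■●○■○
░░░░░░░░░░

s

░░░░░░░░░░
░░░░░░░░░░
░░░○·○·●●●
░░░○◇■○·●·
░░░○●·●●●○
░░░··◆◇○○■
░░░○◇○○■··
░░░○○■●○■○
░░░░░░░░░░
■■■■■■■■■■

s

░░░░░░░░░░
░░░○·○·●●●
░░░○◇■○·●·
░░░○●·●●●○
░░░··○◇○○■
░░░○◇◆○■··
░░░○○■●○■○
░░░○○○●○░░
■■■■■■■■■■
■■■■■■■■■■

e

░░░░░░░░░░
░░○·○·●●●░
░░○◇■○·●·○
░░○●·●●●○·
░░··○◇○○■○
░░○◇○◆■··○
░░○○■●○■○·
░░○○○●○●░░
■■■■■■■■■■
■■■■■■■■■■

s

░░○·○·●●●░
░░○◇■○·●·○
░░○●·●●●○·
░░··○◇○○■○
░░○◇○○■··○
░░○○■◆○■○·
░░○○○●○●░░
■■■■■■■■■■
■■■■■■■■■■
■■■■■■■■■■

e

░○·○·●●●░■
░○◇■○·●·○■
░○●·●●●○·■
░··○◇○○■○■
░○◇○○■··○■
░○○■●◆■○·■
░○○○●○●○░■
■■■■■■■■■■
■■■■■■■■■■
■■■■■■■■■■

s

░○◇■○·●·○■
░○●·●●●○·■
░··○◇○○■○■
░○◇○○■··○■
░○○■●○■○·■
░○○○●◆●○░■
■■■■■■■■■■
■■■■■■■■■■
■■■■■■■■■■
■■■■■■■■■■

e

○◇■○·●·○■■
○●·●●●○·■■
··○◇○○■○■■
○◇○○■··○■■
○○■●○■○·■■
○○○●○◆○○■■
■■■■■■■■■■
■■■■■■■■■■
■■■■■■■■■■
■■■■■■■■■■

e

◇■○·●·○■■■
●·●●●○·■■■
·○◇○○■○■■■
◇○○■··○■■■
○■●○■○·■■■
○○●○●◆○■■■
■■■■■■■■■■
■■■■■■■■■■
■■■■■■■■■■
■■■■■■■■■■

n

·○·●●●░■■■
◇■○·●·○■■■
●·●●●○·■■■
·○◇○○■○■■■
◇○○■··○■■■
○■●○■◆·■■■
○○●○●○○■■■
■■■■■■■■■■
■■■■■■■■■■
■■■■■■■■■■

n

░░░░░░░■■■
·○·●●●░■■■
◇■○·●·○■■■
●·●●●○·■■■
·○◇○○■○■■■
◇○○■·◆○■■■
○■●○■○·■■■
○○●○●○○■■■
■■■■■■■■■■
■■■■■■■■■■

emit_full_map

○·○·●●●░
○◇■○·●·○
○●·●●●○·
··○◇○○■○
○◇○○■·◆○
○○■●○■○·
○○○●○●○○

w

░░░░░░░░■■
○·○·●●●░■■
○◇■○·●·○■■
○●·●●●○·■■
··○◇○○■○■■
○◇○○■◆·○■■
○○■●○■○·■■
○○○●○●○○■■
■■■■■■■■■■
■■■■■■■■■■

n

░░░░░░░░■■
░░░░░░░░■■
○·○·●●●░■■
○◇■○·●·○■■
○●·●●●○·■■
··○◇○◆■○■■
○◇○○■··○■■
○○■●○■○·■■
○○○●○●○○■■
■■■■■■■■■■

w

░░░░░░░░░■
░░░░░░░░░■
░○·○·●●●░■
░○◇■○·●·○■
░○●·●●●○·■
░··○◇◆○■○■
░○◇○○■··○■
░○○■●○■○·■
░○○○●○●○○■
■■■■■■■■■■

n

░░░░░░░░░■
░░░░░░░░░■
░░░░░░░░░■
░○·○·●●●░■
░○◇■○·●·○■
░○●·●◆●○·■
░··○◇○○■○■
░○◇○○■··○■
░○○■●○■○·■
░○○○●○●○○■

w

░░░░░░░░░░
░░░░░░░░░░
░░░░░░░░░░
░░○·○·●●●░
░░○◇■○·●·○
░░○●·◆●●○·
░░··○◇○○■○
░░○◇○○■··○
░░○○■●○■○·
░░○○○●○●○○

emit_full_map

○·○·●●●░
○◇■○·●·○
○●·◆●●○·
··○◇○○■○
○◇○○■··○
○○■●○■○·
○○○●○●○○

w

░░░░░░░░░░
░░░░░░░░░░
░░░░░░░░░░
░░░○·○·●●●
░░░○◇■○·●·
░░░○●◆●●●○
░░░··○◇○○■
░░░○◇○○■··
░░░○○■●○■○
░░░○○○●○●○

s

░░░░░░░░░░
░░░░░░░░░░
░░░○·○·●●●
░░░○◇■○·●·
░░░○●·●●●○
░░░··◆◇○○■
░░░○◇○○■··
░░░○○■●○■○
░░░○○○●○●○
■■■■■■■■■■

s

░░░░░░░░░░
░░░○·○·●●●
░░░○◇■○·●·
░░░○●·●●●○
░░░··○◇○○■
░░░○◇◆○■··
░░░○○■●○■○
░░░○○○●○●○
■■■■■■■■■■
■■■■■■■■■■

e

░░░░░░░░░░
░░○·○·●●●░
░░○◇■○·●·○
░░○●·●●●○·
░░··○◇○○■○
░░○◇○◆■··○
░░○○■●○■○·
░░○○○●○●○○
■■■■■■■■■■
■■■■■■■■■■

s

░░○·○·●●●░
░░○◇■○·●·○
░░○●·●●●○·
░░··○◇○○■○
░░○◇○○■··○
░░○○■◆○■○·
░░○○○●○●○○
■■■■■■■■■■
■■■■■■■■■■
■■■■■■■■■■

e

░○·○·●●●░■
░○◇■○·●·○■
░○●·●●●○·■
░··○◇○○■○■
░○◇○○■··○■
░○○■●◆■○·■
░○○○●○●○○■
■■■■■■■■■■
■■■■■■■■■■
■■■■■■■■■■

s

░○◇■○·●·○■
░○●·●●●○·■
░··○◇○○■○■
░○◇○○■··○■
░○○■●○■○·■
░○○○●◆●○○■
■■■■■■■■■■
■■■■■■■■■■
■■■■■■■■■■
■■■■■■■■■■

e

○◇■○·●·○■■
○●·●●●○·■■
··○◇○○■○■■
○◇○○■··○■■
○○■●○■○·■■
○○○●○◆○○■■
■■■■■■■■■■
■■■■■■■■■■
■■■■■■■■■■
■■■■■■■■■■

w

░○◇■○·●·○■
░○●·●●●○·■
░··○◇○○■○■
░○◇○○■··○■
░○○■●○■○·■
░○○○●◆●○○■
■■■■■■■■■■
■■■■■■■■■■
■■■■■■■■■■
■■■■■■■■■■


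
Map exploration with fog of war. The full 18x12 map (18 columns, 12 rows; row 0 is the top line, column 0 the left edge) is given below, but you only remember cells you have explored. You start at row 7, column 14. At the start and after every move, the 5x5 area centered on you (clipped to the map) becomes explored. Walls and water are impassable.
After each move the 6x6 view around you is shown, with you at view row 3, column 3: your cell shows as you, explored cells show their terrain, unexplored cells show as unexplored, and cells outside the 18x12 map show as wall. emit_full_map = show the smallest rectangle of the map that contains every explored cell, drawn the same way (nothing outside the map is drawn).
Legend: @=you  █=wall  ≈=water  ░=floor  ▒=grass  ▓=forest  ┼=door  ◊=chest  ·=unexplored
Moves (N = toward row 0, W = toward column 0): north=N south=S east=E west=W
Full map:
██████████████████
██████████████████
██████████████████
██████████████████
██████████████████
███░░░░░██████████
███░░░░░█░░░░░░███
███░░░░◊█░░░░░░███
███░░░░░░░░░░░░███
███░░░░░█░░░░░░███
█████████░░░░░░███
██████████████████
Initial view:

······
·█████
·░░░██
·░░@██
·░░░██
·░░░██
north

······
·█████
·█████
·░░@██
·░░░██
·░░░██

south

·█████
·█████
·░░░██
·░░@██
·░░░██
·░░░██

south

·█████
·░░░██
·░░░██
·░░@██
·░░░██
·░░░██

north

·█████
·█████
·░░░██
·░░@██
·░░░██
·░░░██

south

·█████
·░░░██
·░░░██
·░░@██
·░░░██
·░░░██

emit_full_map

█████
█████
░░░██
░░░██
░░@██
░░░██
░░░██

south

·░░░██
·░░░██
·░░░██
·░░@██
·░░░██
·█████

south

·░░░██
·░░░██
·░░░██
·░░@██
·█████
██████

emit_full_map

█████
█████
░░░██
░░░██
░░░██
░░░██
░░@██
█████
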